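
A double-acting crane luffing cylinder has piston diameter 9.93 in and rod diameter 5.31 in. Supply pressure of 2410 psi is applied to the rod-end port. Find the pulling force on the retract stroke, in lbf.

Rod-side annular area A_ann = π/4 × (9.93² − 5.31²) = 55.30 in^2
On retraction the pressure acts on the annular area (bore minus rod).
F = P × A_ann

F ≈ 1.33e5 lbf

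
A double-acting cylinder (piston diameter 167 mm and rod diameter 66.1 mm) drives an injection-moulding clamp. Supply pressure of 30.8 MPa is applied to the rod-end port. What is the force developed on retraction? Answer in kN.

Rod-side annular area A_ann = π/4 × (167² − 66.1²) = 18470 mm^2
On retraction the pressure acts on the annular area (bore minus rod).
F = P × A_ann

F ≈ 569 kN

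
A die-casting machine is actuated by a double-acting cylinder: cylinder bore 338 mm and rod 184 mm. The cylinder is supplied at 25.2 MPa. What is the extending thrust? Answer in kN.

F ≈ 2260 kN

Cap-side area A_cap = π/4 × (338 mm)² = 89730 mm^2
F = P × A_cap = 25.2 MPa × A_cap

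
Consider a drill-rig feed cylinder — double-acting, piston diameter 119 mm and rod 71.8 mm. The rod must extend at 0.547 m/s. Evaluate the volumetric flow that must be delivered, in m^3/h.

Cap-side area A_cap = π/4 × (119 mm)² = 11120 mm^2
Q = A × v

Q ≈ 21.9 m^3/h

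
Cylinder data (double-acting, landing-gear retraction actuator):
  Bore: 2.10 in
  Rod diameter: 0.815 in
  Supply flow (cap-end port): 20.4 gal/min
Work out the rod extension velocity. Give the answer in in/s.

Cap-side area A_cap = π/4 × (2.10 in)² = 3.464 in^2
v = Q / A

v ≈ 22.7 in/s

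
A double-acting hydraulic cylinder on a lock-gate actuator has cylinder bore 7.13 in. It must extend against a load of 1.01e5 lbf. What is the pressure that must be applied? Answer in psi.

P ≈ 2530 psi

Cap-side area A_cap = π/4 × (7.13 in)² = 39.93 in^2
P = F / A = 1.01e5 lbf / A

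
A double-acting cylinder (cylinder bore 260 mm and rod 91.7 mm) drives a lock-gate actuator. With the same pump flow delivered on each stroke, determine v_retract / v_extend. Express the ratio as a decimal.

Cap-side area A_cap = π/4 × (260 mm)² = 53090 mm^2
Rod-side annular area A_ann = π/4 × (260² − 91.7²) = 46490 mm^2
For equal Q, v ∝ 1/A, so v_ret/v_ext = A_cap/A_ann.

v_ret/v_ext ≈ 1.14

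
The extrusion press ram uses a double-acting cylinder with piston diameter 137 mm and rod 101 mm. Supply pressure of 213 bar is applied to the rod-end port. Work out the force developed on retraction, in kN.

Rod-side annular area A_ann = π/4 × (137² − 101²) = 6729 mm^2
On retraction the pressure acts on the annular area (bore minus rod).
F = P × A_ann

F ≈ 143 kN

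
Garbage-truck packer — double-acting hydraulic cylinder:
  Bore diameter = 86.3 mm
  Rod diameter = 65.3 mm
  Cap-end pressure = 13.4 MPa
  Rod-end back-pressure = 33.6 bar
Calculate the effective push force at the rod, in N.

F ≈ 70000 N

Cap-side area A_cap = π/4 × (86.3 mm)² = 5849 mm^2
Rod-side annular area A_ann = π/4 × (86.3² − 65.3²) = 2500 mm^2
Net thrust = P_cap·A_cap − P_rod·A_ann = 78380 N − 8401 N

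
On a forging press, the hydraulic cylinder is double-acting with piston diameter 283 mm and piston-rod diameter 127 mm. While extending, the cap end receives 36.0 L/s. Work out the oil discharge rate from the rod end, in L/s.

Cap-side area A_cap = π/4 × (283 mm)² = 62900 mm^2
Rod-side annular area A_ann = π/4 × (283² − 127²) = 50230 mm^2
Piston speed v = Q_in/A_cap; rod-end outflow Q_out = v × A_ann = Q_in × A_ann/A_cap.

Q_out ≈ 28.8 L/s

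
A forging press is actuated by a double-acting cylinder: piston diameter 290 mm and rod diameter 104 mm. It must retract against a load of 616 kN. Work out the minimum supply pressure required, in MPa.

Rod-side annular area A_ann = π/4 × (290² − 104²) = 57560 mm^2
Retraction: pressure acts on the annular area.
P = F / A = 616 kN / A

P ≈ 10.7 MPa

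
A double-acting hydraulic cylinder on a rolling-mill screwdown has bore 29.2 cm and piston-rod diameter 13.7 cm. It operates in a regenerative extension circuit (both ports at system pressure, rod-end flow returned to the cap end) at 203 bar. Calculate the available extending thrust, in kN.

F ≈ 299 kN

With equal pressure on both faces, forces on the annular region cancel; the net push is pressure × rod cross-section.
Rod cross-section A_rod = π/4 × (13.7 cm)² = 147.4 cm^2
F = P × A_rod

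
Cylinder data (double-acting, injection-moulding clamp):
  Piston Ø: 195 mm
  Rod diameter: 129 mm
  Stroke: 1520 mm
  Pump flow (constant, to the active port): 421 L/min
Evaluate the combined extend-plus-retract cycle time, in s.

t ≈ 10.1 s

Cap-side area A_cap = π/4 × (195 mm)² = 29860 mm^2
Rod-side annular area A_ann = π/4 × (195² − 129²) = 16790 mm^2
t_ext = A_cap·L/Q = 6.470 s
t_ret = A_ann·L/Q = 3.638 s
t_cycle = t_ext + t_ret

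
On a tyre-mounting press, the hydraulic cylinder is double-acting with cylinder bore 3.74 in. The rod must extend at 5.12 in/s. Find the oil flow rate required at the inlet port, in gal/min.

Cap-side area A_cap = π/4 × (3.74 in)² = 10.99 in^2
Q = A × v

Q ≈ 14.6 gal/min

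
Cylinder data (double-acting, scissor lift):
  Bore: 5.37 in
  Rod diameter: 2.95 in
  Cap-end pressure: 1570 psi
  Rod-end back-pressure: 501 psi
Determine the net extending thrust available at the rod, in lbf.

F ≈ 27600 lbf

Cap-side area A_cap = π/4 × (5.37 in)² = 22.65 in^2
Rod-side annular area A_ann = π/4 × (5.37² − 2.95²) = 15.81 in^2
Net thrust = P_cap·A_cap − P_rod·A_ann = 35560 lbf − 7923 lbf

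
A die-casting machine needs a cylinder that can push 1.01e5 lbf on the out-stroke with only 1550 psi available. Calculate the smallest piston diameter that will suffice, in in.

D ≈ 9.11 in

Extension force acts on the full piston face: F = P × (π/4)D².
D = √(4F / (πP)) = √(4 × 1.01e5 lbf / (π × 1550 psi))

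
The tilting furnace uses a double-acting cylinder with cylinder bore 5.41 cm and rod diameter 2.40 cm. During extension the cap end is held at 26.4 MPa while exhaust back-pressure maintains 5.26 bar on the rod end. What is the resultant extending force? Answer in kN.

Cap-side area A_cap = π/4 × (5.41 cm)² = 22.99 cm^2
Rod-side annular area A_ann = π/4 × (5.41² − 2.40²) = 18.46 cm^2
Net thrust = P_cap·A_cap − P_rod·A_ann = 60.69 kN − 0.9712 kN

F ≈ 59.7 kN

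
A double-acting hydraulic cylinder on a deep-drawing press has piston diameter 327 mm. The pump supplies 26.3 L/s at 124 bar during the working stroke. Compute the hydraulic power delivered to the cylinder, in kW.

Hydraulic power = P × Q

W ≈ 326 kW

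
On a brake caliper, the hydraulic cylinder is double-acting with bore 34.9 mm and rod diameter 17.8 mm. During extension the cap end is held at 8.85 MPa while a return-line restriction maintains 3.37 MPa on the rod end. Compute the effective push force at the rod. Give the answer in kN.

F ≈ 6.08 kN

Cap-side area A_cap = π/4 × (34.9 mm)² = 956.6 mm^2
Rod-side annular area A_ann = π/4 × (34.9² − 17.8²) = 707.8 mm^2
Net thrust = P_cap·A_cap − P_rod·A_ann = 8.466 kN − 2.385 kN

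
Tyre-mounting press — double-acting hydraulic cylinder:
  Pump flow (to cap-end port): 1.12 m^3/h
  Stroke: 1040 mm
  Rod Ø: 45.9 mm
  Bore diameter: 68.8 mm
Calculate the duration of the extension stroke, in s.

t ≈ 12.4 s

Cap-side area A_cap = π/4 × (68.8 mm)² = 3718 mm^2
Swept volume V = A × L; t = V / Q = A·L / Q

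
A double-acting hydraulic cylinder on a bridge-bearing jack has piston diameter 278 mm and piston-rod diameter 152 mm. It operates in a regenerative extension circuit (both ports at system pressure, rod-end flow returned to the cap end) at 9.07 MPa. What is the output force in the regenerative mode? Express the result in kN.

With equal pressure on both faces, forces on the annular region cancel; the net push is pressure × rod cross-section.
Rod cross-section A_rod = π/4 × (152 mm)² = 18150 mm^2
F = P × A_rod

F ≈ 165 kN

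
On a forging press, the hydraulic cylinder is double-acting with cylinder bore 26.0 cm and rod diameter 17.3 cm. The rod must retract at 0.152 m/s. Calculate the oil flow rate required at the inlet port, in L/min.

Rod-side annular area A_ann = π/4 × (26.0² − 17.3²) = 295.9 cm^2
Q = A × v

Q ≈ 270 L/min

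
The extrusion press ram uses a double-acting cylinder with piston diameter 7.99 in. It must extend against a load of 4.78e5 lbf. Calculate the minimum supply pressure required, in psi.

Cap-side area A_cap = π/4 × (7.99 in)² = 50.14 in^2
P = F / A = 4.78e5 lbf / A

P ≈ 9530 psi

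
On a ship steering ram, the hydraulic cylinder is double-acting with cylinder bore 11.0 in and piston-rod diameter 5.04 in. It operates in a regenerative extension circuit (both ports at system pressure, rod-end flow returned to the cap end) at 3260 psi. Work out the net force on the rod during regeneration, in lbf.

F ≈ 65000 lbf

With equal pressure on both faces, forces on the annular region cancel; the net push is pressure × rod cross-section.
Rod cross-section A_rod = π/4 × (5.04 in)² = 19.95 in^2
F = P × A_rod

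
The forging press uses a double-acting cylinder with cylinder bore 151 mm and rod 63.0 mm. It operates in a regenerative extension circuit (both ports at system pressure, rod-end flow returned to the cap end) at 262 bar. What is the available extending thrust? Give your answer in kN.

With equal pressure on both faces, forces on the annular region cancel; the net push is pressure × rod cross-section.
Rod cross-section A_rod = π/4 × (63.0 mm)² = 3117 mm^2
F = P × A_rod

F ≈ 81.7 kN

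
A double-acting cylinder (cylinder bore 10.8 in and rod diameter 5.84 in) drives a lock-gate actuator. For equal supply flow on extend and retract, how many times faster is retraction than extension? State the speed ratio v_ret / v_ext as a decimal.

v_ret/v_ext ≈ 1.41

Cap-side area A_cap = π/4 × (10.8 in)² = 91.61 in^2
Rod-side annular area A_ann = π/4 × (10.8² − 5.84²) = 64.82 in^2
For equal Q, v ∝ 1/A, so v_ret/v_ext = A_cap/A_ann.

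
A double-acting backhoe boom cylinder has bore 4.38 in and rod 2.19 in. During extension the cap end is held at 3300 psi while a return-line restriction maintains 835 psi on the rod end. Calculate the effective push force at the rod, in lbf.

F ≈ 40300 lbf

Cap-side area A_cap = π/4 × (4.38 in)² = 15.07 in^2
Rod-side annular area A_ann = π/4 × (4.38² − 2.19²) = 11.30 in^2
Net thrust = P_cap·A_cap − P_rod·A_ann = 49720 lbf − 9436 lbf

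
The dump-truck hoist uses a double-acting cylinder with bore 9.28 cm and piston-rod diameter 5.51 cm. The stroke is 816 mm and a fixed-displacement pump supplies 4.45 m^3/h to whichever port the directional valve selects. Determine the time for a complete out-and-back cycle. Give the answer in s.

t ≈ 7.36 s

Cap-side area A_cap = π/4 × (9.28 cm)² = 67.64 cm^2
Rod-side annular area A_ann = π/4 × (9.28² − 5.51²) = 43.79 cm^2
t_ext = A_cap·L/Q = 4.465 s
t_ret = A_ann·L/Q = 2.891 s
t_cycle = t_ext + t_ret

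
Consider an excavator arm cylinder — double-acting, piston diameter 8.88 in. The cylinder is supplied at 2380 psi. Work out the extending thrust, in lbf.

F ≈ 1.47e5 lbf

Cap-side area A_cap = π/4 × (8.88 in)² = 61.93 in^2
F = P × A_cap = 2380 psi × A_cap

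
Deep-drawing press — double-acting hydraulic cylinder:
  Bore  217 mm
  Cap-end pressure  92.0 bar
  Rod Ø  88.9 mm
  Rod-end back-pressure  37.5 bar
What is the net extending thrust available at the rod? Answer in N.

Cap-side area A_cap = π/4 × (217 mm)² = 36980 mm^2
Rod-side annular area A_ann = π/4 × (217² − 88.9²) = 30780 mm^2
Net thrust = P_cap·A_cap − P_rod·A_ann = 3.402e5 N − 1.154e5 N

F ≈ 2.25e5 N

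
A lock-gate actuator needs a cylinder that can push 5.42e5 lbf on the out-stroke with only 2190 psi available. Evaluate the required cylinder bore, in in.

D ≈ 17.8 in

Extension force acts on the full piston face: F = P × (π/4)D².
D = √(4F / (πP)) = √(4 × 5.42e5 lbf / (π × 2190 psi))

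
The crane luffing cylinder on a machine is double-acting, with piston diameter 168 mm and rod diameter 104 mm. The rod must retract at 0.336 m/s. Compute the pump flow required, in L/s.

Q ≈ 4.59 L/s

Rod-side annular area A_ann = π/4 × (168² − 104²) = 13670 mm^2
Q = A × v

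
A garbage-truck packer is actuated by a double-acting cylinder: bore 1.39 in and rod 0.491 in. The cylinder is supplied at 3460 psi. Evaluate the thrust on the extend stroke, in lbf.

F ≈ 5250 lbf

Cap-side area A_cap = π/4 × (1.39 in)² = 1.517 in^2
F = P × A_cap = 3460 psi × A_cap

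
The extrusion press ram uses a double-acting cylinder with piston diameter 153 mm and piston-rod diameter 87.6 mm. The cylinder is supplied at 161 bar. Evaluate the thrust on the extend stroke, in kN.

F ≈ 296 kN

Cap-side area A_cap = π/4 × (153 mm)² = 18390 mm^2
F = P × A_cap = 161 bar × A_cap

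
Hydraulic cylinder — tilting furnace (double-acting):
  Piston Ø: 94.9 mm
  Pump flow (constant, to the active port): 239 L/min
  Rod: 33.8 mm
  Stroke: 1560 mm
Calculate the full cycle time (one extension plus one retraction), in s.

Cap-side area A_cap = π/4 × (94.9 mm)² = 7073 mm^2
Rod-side annular area A_ann = π/4 × (94.9² − 33.8²) = 6176 mm^2
t_ext = A_cap·L/Q = 2.770 s
t_ret = A_ann·L/Q = 2.419 s
t_cycle = t_ext + t_ret

t ≈ 5.19 s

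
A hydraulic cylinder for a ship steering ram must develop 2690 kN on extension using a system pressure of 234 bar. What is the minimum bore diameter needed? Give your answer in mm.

D ≈ 383 mm

Extension force acts on the full piston face: F = P × (π/4)D².
D = √(4F / (πP)) = √(4 × 2690 kN / (π × 234 bar))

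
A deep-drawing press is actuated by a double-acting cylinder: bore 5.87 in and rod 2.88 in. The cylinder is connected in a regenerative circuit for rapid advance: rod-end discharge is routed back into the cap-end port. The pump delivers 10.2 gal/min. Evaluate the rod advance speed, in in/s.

v ≈ 6.03 in/s

In regeneration the rod-end outflow joins the pump flow into the cap end, so the net volume the pump must supply per unit advance equals the rod cross-section area.
Rod cross-section A_rod = π/4 × (2.88 in)² = 6.514 in^2
v = Q_pump / A_rod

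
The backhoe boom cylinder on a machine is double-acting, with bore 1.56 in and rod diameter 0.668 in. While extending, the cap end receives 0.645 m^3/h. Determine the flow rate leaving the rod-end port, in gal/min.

Cap-side area A_cap = π/4 × (1.56 in)² = 1.911 in^2
Rod-side annular area A_ann = π/4 × (1.56² − 0.668²) = 1.561 in^2
Piston speed v = Q_in/A_cap; rod-end outflow Q_out = v × A_ann = Q_in × A_ann/A_cap.

Q_out ≈ 2.32 gal/min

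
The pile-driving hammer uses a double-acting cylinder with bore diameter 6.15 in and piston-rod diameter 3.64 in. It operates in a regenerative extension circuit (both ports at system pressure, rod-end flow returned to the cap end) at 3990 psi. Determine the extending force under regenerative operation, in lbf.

F ≈ 41500 lbf

With equal pressure on both faces, forces on the annular region cancel; the net push is pressure × rod cross-section.
Rod cross-section A_rod = π/4 × (3.64 in)² = 10.41 in^2
F = P × A_rod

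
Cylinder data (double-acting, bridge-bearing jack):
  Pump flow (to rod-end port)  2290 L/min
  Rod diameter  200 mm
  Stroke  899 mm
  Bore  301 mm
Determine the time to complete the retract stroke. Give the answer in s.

Rod-side annular area A_ann = π/4 × (301² − 200²) = 39740 mm^2
Swept volume V = A × L; t = V / Q = A·L / Q

t ≈ 0.936 s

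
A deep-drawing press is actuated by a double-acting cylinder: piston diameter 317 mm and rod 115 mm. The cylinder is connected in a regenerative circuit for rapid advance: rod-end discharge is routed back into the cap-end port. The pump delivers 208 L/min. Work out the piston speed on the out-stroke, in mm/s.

v ≈ 334 mm/s

In regeneration the rod-end outflow joins the pump flow into the cap end, so the net volume the pump must supply per unit advance equals the rod cross-section area.
Rod cross-section A_rod = π/4 × (115 mm)² = 10390 mm^2
v = Q_pump / A_rod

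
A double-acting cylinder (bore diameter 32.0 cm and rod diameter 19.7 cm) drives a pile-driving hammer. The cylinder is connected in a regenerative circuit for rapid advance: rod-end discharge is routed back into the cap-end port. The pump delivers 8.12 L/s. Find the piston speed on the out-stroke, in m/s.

v ≈ 0.266 m/s

In regeneration the rod-end outflow joins the pump flow into the cap end, so the net volume the pump must supply per unit advance equals the rod cross-section area.
Rod cross-section A_rod = π/4 × (19.7 cm)² = 304.8 cm^2
v = Q_pump / A_rod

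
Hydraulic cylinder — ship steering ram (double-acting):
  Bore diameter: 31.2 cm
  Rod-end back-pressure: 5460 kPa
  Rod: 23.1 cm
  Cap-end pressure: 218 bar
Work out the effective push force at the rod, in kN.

F ≈ 1480 kN

Cap-side area A_cap = π/4 × (31.2 cm)² = 764.5 cm^2
Rod-side annular area A_ann = π/4 × (31.2² − 23.1²) = 345.4 cm^2
Net thrust = P_cap·A_cap − P_rod·A_ann = 1667 kN − 188.6 kN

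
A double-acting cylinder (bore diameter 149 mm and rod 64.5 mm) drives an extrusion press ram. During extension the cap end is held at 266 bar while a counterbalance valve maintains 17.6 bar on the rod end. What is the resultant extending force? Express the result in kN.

Cap-side area A_cap = π/4 × (149 mm)² = 17440 mm^2
Rod-side annular area A_ann = π/4 × (149² − 64.5²) = 14170 mm^2
Net thrust = P_cap·A_cap − P_rod·A_ann = 463.8 kN − 24.94 kN

F ≈ 439 kN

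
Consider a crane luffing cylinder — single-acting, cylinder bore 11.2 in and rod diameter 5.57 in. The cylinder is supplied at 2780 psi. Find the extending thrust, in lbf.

Cap-side area A_cap = π/4 × (11.2 in)² = 98.52 in^2
F = P × A_cap = 2780 psi × A_cap

F ≈ 2.74e5 lbf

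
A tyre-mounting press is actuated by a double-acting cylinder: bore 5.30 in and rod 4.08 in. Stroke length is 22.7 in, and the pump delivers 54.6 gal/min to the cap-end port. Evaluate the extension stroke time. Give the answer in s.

Cap-side area A_cap = π/4 × (5.30 in)² = 22.06 in^2
Swept volume V = A × L; t = V / Q = A·L / Q

t ≈ 2.38 s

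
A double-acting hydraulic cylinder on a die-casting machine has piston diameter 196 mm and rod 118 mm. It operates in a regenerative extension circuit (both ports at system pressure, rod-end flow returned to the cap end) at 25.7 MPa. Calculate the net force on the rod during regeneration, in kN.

F ≈ 281 kN

With equal pressure on both faces, forces on the annular region cancel; the net push is pressure × rod cross-section.
Rod cross-section A_rod = π/4 × (118 mm)² = 10940 mm^2
F = P × A_rod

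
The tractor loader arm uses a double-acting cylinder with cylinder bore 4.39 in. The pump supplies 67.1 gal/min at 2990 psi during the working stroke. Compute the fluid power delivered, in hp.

W ≈ 117 hp

Hydraulic power = P × Q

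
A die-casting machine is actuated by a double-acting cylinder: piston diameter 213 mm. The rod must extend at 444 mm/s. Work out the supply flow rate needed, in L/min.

Q ≈ 949 L/min

Cap-side area A_cap = π/4 × (213 mm)² = 35630 mm^2
Q = A × v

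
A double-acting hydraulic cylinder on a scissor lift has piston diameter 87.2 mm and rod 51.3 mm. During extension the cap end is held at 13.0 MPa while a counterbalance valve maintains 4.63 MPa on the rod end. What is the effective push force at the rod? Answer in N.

Cap-side area A_cap = π/4 × (87.2 mm)² = 5972 mm^2
Rod-side annular area A_ann = π/4 × (87.2² − 51.3²) = 3905 mm^2
Net thrust = P_cap·A_cap − P_rod·A_ann = 77640 N − 18080 N

F ≈ 59600 N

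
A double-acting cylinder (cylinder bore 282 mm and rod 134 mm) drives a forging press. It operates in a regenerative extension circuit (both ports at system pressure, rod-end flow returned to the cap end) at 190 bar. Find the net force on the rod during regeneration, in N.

F ≈ 2.68e5 N

With equal pressure on both faces, forces on the annular region cancel; the net push is pressure × rod cross-section.
Rod cross-section A_rod = π/4 × (134 mm)² = 14100 mm^2
F = P × A_rod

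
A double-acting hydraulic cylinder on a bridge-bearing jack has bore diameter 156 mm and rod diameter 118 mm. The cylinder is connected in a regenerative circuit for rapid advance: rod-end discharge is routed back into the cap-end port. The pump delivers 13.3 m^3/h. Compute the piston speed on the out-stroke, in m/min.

In regeneration the rod-end outflow joins the pump flow into the cap end, so the net volume the pump must supply per unit advance equals the rod cross-section area.
Rod cross-section A_rod = π/4 × (118 mm)² = 10940 mm^2
v = Q_pump / A_rod

v ≈ 20.3 m/min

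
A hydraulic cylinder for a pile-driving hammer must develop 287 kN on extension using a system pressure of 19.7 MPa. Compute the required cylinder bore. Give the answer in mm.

Extension force acts on the full piston face: F = P × (π/4)D².
D = √(4F / (πP)) = √(4 × 287 kN / (π × 19.7 MPa))

D ≈ 136 mm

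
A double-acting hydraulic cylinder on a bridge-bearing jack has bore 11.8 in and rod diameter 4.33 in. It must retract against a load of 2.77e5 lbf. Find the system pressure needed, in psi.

Rod-side annular area A_ann = π/4 × (11.8² − 4.33²) = 94.63 in^2
Retraction: pressure acts on the annular area.
P = F / A = 2.77e5 lbf / A

P ≈ 2930 psi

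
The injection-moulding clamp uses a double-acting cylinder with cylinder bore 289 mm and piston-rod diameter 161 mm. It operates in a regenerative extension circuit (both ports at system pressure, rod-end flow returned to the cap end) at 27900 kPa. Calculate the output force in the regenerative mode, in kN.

F ≈ 568 kN

With equal pressure on both faces, forces on the annular region cancel; the net push is pressure × rod cross-section.
Rod cross-section A_rod = π/4 × (161 mm)² = 20360 mm^2
F = P × A_rod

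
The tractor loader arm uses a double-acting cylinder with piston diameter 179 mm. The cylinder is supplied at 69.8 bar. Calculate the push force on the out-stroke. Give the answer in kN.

Cap-side area A_cap = π/4 × (179 mm)² = 25160 mm^2
F = P × A_cap = 69.8 bar × A_cap

F ≈ 176 kN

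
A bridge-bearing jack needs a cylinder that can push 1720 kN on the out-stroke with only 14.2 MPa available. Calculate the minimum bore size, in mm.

D ≈ 393 mm

Extension force acts on the full piston face: F = P × (π/4)D².
D = √(4F / (πP)) = √(4 × 1720 kN / (π × 14.2 MPa))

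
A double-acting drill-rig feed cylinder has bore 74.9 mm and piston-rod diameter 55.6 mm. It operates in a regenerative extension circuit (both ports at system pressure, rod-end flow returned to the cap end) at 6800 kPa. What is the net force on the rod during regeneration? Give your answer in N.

With equal pressure on both faces, forces on the annular region cancel; the net push is pressure × rod cross-section.
Rod cross-section A_rod = π/4 × (55.6 mm)² = 2428 mm^2
F = P × A_rod

F ≈ 16500 N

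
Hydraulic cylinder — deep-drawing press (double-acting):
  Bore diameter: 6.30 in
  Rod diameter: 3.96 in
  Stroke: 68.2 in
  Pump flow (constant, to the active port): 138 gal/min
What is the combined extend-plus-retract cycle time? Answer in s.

Cap-side area A_cap = π/4 × (6.30 in)² = 31.17 in^2
Rod-side annular area A_ann = π/4 × (6.30² − 3.96²) = 18.86 in^2
t_ext = A_cap·L/Q = 4.001 s
t_ret = A_ann·L/Q = 2.420 s
t_cycle = t_ext + t_ret

t ≈ 6.42 s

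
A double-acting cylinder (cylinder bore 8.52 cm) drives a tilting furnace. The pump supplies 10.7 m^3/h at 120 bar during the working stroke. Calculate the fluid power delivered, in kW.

Hydraulic power = P × Q

W ≈ 35.7 kW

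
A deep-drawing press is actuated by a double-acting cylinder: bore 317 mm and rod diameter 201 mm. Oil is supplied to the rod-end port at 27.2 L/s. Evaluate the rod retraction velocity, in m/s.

v ≈ 0.576 m/s

Rod-side annular area A_ann = π/4 × (317² − 201²) = 47190 mm^2
Flow into the rod-end port fills the annular volume.
v = Q / A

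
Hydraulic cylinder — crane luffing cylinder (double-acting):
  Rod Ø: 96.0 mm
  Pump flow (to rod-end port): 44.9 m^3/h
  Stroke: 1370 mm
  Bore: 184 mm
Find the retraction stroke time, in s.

Rod-side annular area A_ann = π/4 × (184² − 96.0²) = 19350 mm^2
Swept volume V = A × L; t = V / Q = A·L / Q

t ≈ 2.13 s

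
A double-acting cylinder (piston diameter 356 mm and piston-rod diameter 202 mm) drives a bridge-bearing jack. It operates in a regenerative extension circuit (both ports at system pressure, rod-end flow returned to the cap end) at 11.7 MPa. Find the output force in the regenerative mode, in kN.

With equal pressure on both faces, forces on the annular region cancel; the net push is pressure × rod cross-section.
Rod cross-section A_rod = π/4 × (202 mm)² = 32050 mm^2
F = P × A_rod

F ≈ 375 kN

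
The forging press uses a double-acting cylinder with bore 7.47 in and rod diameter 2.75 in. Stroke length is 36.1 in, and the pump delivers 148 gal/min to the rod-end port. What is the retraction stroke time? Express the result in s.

t ≈ 2.40 s

Rod-side annular area A_ann = π/4 × (7.47² − 2.75²) = 37.89 in^2
Swept volume V = A × L; t = V / Q = A·L / Q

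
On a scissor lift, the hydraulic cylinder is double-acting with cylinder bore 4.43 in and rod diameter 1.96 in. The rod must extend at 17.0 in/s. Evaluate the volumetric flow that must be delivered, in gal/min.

Q ≈ 68.1 gal/min

Cap-side area A_cap = π/4 × (4.43 in)² = 15.41 in^2
Q = A × v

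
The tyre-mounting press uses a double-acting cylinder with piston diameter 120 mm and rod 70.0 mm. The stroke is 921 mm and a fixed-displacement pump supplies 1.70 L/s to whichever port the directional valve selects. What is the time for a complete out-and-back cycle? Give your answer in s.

t ≈ 10.2 s

Cap-side area A_cap = π/4 × (120 mm)² = 11310 mm^2
Rod-side annular area A_ann = π/4 × (120² − 70.0²) = 7461 mm^2
t_ext = A_cap·L/Q = 6.127 s
t_ret = A_ann·L/Q = 4.042 s
t_cycle = t_ext + t_ret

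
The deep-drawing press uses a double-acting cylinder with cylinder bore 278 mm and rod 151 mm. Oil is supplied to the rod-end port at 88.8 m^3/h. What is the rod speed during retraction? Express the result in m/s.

v ≈ 0.576 m/s

Rod-side annular area A_ann = π/4 × (278² − 151²) = 42790 mm^2
Flow into the rod-end port fills the annular volume.
v = Q / A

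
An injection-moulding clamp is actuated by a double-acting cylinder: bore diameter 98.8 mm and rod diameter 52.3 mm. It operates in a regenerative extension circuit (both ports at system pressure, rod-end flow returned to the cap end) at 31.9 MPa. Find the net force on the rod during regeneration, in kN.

F ≈ 68.5 kN

With equal pressure on both faces, forces on the annular region cancel; the net push is pressure × rod cross-section.
Rod cross-section A_rod = π/4 × (52.3 mm)² = 2148 mm^2
F = P × A_rod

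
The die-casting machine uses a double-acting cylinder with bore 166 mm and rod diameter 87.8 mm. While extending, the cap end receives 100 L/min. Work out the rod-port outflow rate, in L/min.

Cap-side area A_cap = π/4 × (166 mm)² = 21640 mm^2
Rod-side annular area A_ann = π/4 × (166² − 87.8²) = 15590 mm^2
Piston speed v = Q_in/A_cap; rod-end outflow Q_out = v × A_ann = Q_in × A_ann/A_cap.

Q_out ≈ 72.0 L/min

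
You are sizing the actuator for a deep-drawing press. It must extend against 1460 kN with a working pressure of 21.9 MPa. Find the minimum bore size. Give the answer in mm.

D ≈ 291 mm

Extension force acts on the full piston face: F = P × (π/4)D².
D = √(4F / (πP)) = √(4 × 1460 kN / (π × 21.9 MPa))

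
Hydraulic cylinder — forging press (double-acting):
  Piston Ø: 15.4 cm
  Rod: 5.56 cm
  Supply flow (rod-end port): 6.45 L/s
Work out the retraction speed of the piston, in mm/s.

Rod-side annular area A_ann = π/4 × (15.4² − 5.56²) = 162.0 cm^2
Flow into the rod-end port fills the annular volume.
v = Q / A

v ≈ 398 mm/s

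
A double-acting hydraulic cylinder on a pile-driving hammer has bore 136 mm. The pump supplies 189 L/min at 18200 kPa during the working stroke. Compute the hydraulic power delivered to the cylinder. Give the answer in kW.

Hydraulic power = P × Q

W ≈ 57.3 kW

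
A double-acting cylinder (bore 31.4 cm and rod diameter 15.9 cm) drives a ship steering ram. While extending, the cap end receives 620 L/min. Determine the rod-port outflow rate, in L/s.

Cap-side area A_cap = π/4 × (31.4 cm)² = 774.4 cm^2
Rod-side annular area A_ann = π/4 × (31.4² − 15.9²) = 575.8 cm^2
Piston speed v = Q_in/A_cap; rod-end outflow Q_out = v × A_ann = Q_in × A_ann/A_cap.

Q_out ≈ 7.68 L/s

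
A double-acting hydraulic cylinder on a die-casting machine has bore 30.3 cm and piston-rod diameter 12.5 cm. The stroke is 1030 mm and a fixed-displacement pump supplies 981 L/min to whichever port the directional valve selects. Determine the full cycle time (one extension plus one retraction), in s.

Cap-side area A_cap = π/4 × (30.3 cm)² = 721.1 cm^2
Rod-side annular area A_ann = π/4 × (30.3² − 12.5²) = 598.3 cm^2
t_ext = A_cap·L/Q = 4.542 s
t_ret = A_ann·L/Q = 3.769 s
t_cycle = t_ext + t_ret

t ≈ 8.31 s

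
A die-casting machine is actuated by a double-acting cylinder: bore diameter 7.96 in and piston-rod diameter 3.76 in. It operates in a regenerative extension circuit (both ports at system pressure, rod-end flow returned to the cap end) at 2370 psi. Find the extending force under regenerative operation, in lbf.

With equal pressure on both faces, forces on the annular region cancel; the net push is pressure × rod cross-section.
Rod cross-section A_rod = π/4 × (3.76 in)² = 11.10 in^2
F = P × A_rod

F ≈ 26300 lbf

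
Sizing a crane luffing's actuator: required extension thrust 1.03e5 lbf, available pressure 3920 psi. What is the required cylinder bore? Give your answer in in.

Extension force acts on the full piston face: F = P × (π/4)D².
D = √(4F / (πP)) = √(4 × 1.03e5 lbf / (π × 3920 psi))

D ≈ 5.78 in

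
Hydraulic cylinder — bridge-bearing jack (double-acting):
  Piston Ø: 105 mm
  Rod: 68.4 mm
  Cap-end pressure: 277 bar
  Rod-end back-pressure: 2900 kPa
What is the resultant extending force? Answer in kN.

Cap-side area A_cap = π/4 × (105 mm)² = 8659 mm^2
Rod-side annular area A_ann = π/4 × (105² − 68.4²) = 4984 mm^2
Net thrust = P_cap·A_cap − P_rod·A_ann = 239.9 kN − 14.45 kN

F ≈ 225 kN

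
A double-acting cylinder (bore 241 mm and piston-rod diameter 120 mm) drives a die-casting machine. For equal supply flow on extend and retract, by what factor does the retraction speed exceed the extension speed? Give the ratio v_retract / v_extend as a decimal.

Cap-side area A_cap = π/4 × (241 mm)² = 45620 mm^2
Rod-side annular area A_ann = π/4 × (241² − 120²) = 34310 mm^2
For equal Q, v ∝ 1/A, so v_ret/v_ext = A_cap/A_ann.

v_ret/v_ext ≈ 1.33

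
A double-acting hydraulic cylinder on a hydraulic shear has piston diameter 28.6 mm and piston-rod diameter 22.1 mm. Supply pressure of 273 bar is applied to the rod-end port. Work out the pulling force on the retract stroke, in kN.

Rod-side annular area A_ann = π/4 × (28.6² − 22.1²) = 258.8 mm^2
On retraction the pressure acts on the annular area (bore minus rod).
F = P × A_ann

F ≈ 7.07 kN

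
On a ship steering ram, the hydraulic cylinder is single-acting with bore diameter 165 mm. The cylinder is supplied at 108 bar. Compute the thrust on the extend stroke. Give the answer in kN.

Cap-side area A_cap = π/4 × (165 mm)² = 21380 mm^2
F = P × A_cap = 108 bar × A_cap

F ≈ 231 kN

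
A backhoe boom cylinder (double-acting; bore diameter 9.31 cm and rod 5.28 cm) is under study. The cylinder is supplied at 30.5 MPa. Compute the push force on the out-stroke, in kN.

Cap-side area A_cap = π/4 × (9.31 cm)² = 68.08 cm^2
F = P × A_cap = 30.5 MPa × A_cap

F ≈ 208 kN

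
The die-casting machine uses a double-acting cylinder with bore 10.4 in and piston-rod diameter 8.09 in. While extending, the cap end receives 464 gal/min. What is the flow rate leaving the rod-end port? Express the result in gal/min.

Q_out ≈ 183 gal/min

Cap-side area A_cap = π/4 × (10.4 in)² = 84.95 in^2
Rod-side annular area A_ann = π/4 × (10.4² − 8.09²) = 33.55 in^2
Piston speed v = Q_in/A_cap; rod-end outflow Q_out = v × A_ann = Q_in × A_ann/A_cap.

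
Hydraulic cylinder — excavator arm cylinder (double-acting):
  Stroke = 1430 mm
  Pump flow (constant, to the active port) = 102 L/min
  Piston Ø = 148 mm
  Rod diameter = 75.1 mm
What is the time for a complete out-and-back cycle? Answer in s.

Cap-side area A_cap = π/4 × (148 mm)² = 17200 mm^2
Rod-side annular area A_ann = π/4 × (148² − 75.1²) = 12770 mm^2
t_ext = A_cap·L/Q = 14.47 s
t_ret = A_ann·L/Q = 10.74 s
t_cycle = t_ext + t_ret

t ≈ 25.2 s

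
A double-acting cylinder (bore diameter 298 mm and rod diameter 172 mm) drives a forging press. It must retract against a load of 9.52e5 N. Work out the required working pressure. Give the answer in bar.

Rod-side annular area A_ann = π/4 × (298² − 172²) = 46510 mm^2
Retraction: pressure acts on the annular area.
P = F / A = 9.52e5 N / A

P ≈ 205 bar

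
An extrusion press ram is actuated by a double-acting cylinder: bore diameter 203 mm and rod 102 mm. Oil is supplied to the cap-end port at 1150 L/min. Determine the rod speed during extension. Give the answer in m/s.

Cap-side area A_cap = π/4 × (203 mm)² = 32370 mm^2
v = Q / A

v ≈ 0.592 m/s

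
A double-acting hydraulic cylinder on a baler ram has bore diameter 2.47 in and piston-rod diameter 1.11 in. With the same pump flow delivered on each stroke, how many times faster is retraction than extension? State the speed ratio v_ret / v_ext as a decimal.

Cap-side area A_cap = π/4 × (2.47 in)² = 4.792 in^2
Rod-side annular area A_ann = π/4 × (2.47² − 1.11²) = 3.824 in^2
For equal Q, v ∝ 1/A, so v_ret/v_ext = A_cap/A_ann.

v_ret/v_ext ≈ 1.25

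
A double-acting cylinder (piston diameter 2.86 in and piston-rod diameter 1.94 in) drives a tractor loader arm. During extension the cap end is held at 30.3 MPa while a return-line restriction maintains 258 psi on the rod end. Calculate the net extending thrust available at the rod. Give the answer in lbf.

F ≈ 27300 lbf

Cap-side area A_cap = π/4 × (2.86 in)² = 6.424 in^2
Rod-side annular area A_ann = π/4 × (2.86² − 1.94²) = 3.468 in^2
Net thrust = P_cap·A_cap − P_rod·A_ann = 28230 lbf − 894.8 lbf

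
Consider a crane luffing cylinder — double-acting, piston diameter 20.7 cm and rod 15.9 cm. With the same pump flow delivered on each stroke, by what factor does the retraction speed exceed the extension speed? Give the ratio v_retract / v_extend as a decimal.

v_ret/v_ext ≈ 2.44

Cap-side area A_cap = π/4 × (20.7 cm)² = 336.5 cm^2
Rod-side annular area A_ann = π/4 × (20.7² − 15.9²) = 138.0 cm^2
For equal Q, v ∝ 1/A, so v_ret/v_ext = A_cap/A_ann.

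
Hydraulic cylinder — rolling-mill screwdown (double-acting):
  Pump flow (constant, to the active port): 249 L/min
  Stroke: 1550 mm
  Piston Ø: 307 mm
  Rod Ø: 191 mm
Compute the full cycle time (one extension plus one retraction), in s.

t ≈ 44.6 s

Cap-side area A_cap = π/4 × (307 mm)² = 74020 mm^2
Rod-side annular area A_ann = π/4 × (307² − 191²) = 45370 mm^2
t_ext = A_cap·L/Q = 27.65 s
t_ret = A_ann·L/Q = 16.95 s
t_cycle = t_ext + t_ret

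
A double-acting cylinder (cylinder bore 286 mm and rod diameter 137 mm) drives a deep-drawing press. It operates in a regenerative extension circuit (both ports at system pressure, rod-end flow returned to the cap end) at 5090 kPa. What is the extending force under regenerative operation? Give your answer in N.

With equal pressure on both faces, forces on the annular region cancel; the net push is pressure × rod cross-section.
Rod cross-section A_rod = π/4 × (137 mm)² = 14740 mm^2
F = P × A_rod

F ≈ 75000 N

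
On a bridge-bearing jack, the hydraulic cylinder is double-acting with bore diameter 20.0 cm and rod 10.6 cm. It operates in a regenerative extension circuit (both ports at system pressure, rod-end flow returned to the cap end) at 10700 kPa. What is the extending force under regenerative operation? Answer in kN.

With equal pressure on both faces, forces on the annular region cancel; the net push is pressure × rod cross-section.
Rod cross-section A_rod = π/4 × (10.6 cm)² = 88.25 cm^2
F = P × A_rod

F ≈ 94.4 kN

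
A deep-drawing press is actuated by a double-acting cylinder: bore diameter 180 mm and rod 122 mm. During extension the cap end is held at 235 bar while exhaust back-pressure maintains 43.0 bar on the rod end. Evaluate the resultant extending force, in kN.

F ≈ 539 kN

Cap-side area A_cap = π/4 × (180 mm)² = 25450 mm^2
Rod-side annular area A_ann = π/4 × (180² − 122²) = 13760 mm^2
Net thrust = P_cap·A_cap − P_rod·A_ann = 598.0 kN − 59.16 kN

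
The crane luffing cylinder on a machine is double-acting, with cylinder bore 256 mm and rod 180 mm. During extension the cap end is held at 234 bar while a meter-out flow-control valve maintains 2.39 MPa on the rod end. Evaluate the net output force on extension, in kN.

F ≈ 1140 kN

Cap-side area A_cap = π/4 × (256 mm)² = 51470 mm^2
Rod-side annular area A_ann = π/4 × (256² − 180²) = 26020 mm^2
Net thrust = P_cap·A_cap − P_rod·A_ann = 1204 kN − 62.20 kN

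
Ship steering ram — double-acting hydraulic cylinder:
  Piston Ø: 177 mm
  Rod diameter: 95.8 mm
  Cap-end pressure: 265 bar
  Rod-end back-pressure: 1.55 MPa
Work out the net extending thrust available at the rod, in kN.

F ≈ 625 kN

Cap-side area A_cap = π/4 × (177 mm)² = 24610 mm^2
Rod-side annular area A_ann = π/4 × (177² − 95.8²) = 17400 mm^2
Net thrust = P_cap·A_cap − P_rod·A_ann = 652.1 kN − 26.97 kN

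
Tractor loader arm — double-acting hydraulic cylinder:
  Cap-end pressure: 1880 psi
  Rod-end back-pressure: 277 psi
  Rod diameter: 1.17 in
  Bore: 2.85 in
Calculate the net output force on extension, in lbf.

Cap-side area A_cap = π/4 × (2.85 in)² = 6.379 in^2
Rod-side annular area A_ann = π/4 × (2.85² − 1.17²) = 5.304 in^2
Net thrust = P_cap·A_cap − P_rod·A_ann = 11990 lbf − 1469 lbf

F ≈ 10500 lbf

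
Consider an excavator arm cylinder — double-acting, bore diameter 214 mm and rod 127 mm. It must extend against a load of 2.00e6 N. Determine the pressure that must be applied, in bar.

P ≈ 556 bar

Cap-side area A_cap = π/4 × (214 mm)² = 35970 mm^2
P = F / A = 2.00e6 N / A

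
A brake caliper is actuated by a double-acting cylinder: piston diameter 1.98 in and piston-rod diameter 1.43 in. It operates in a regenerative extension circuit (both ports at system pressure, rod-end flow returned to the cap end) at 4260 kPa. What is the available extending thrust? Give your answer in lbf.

With equal pressure on both faces, forces on the annular region cancel; the net push is pressure × rod cross-section.
Rod cross-section A_rod = π/4 × (1.43 in)² = 1.606 in^2
F = P × A_rod

F ≈ 992 lbf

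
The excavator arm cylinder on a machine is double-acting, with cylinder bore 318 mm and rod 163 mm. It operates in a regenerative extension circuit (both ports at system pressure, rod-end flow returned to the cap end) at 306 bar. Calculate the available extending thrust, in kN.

With equal pressure on both faces, forces on the annular region cancel; the net push is pressure × rod cross-section.
Rod cross-section A_rod = π/4 × (163 mm)² = 20870 mm^2
F = P × A_rod

F ≈ 639 kN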